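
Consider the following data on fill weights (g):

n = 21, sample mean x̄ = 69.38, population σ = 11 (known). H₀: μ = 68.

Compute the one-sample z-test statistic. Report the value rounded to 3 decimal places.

SE = σ/√n = 11/√21 = 2.4004
z = (x̄−μ₀)/SE = (69.38−68)/2.4004 = 0.5749

test statistic = 0.575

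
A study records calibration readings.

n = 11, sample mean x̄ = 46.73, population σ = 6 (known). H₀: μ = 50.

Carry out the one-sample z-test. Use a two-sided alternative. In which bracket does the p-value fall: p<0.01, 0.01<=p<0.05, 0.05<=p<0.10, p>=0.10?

SE = σ/√n = 6/√11 = 1.8091
z = (x̄−μ₀)/SE = (46.73−50)/1.8091 = -1.8076
p-value (two-sided) = 0.07067
→ bracket: 0.05<=p<0.10

p-value bracket: 0.05<=p<0.10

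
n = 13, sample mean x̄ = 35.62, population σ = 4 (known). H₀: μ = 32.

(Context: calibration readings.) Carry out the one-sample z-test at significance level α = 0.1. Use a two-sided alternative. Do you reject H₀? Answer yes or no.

reject H₀: yes

SE = σ/√n = 4/√13 = 1.1094
z = (x̄−μ₀)/SE = (35.62−32)/1.1094 = 3.2630
p-value (two-sided) = 0.00110
At α=0.1: p < α → reject H₀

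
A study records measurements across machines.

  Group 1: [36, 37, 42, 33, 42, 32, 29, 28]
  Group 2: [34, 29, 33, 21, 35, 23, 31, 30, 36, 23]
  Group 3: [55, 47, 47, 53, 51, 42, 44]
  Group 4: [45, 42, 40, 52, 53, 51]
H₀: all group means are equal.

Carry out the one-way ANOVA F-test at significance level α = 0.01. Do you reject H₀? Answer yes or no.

reject H₀: yes

Group means [34.88, 29.50, 48.43, 47.17], grand mean 38.581
SSB = Σnᵢ(x̄ᵢ−x̄)² = 2055.626; SSW = ΣΣ(x−x̄ᵢ)² = 755.923
MSB = 2055.626/3 = 685.2086; MSW = 755.923/27 = 27.9971
F = MSB/MSW = 24.4742
df = (3, 27)
p-value (upper-tail) = 0.00000
At α=0.01: p < α → reject H₀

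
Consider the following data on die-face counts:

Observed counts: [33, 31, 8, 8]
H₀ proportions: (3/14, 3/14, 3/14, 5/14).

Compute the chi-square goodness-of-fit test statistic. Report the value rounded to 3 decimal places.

n = 80; E_i = n·p_i = [17.14, 17.14, 17.14, 28.57]
χ² = (33−17.14)²/17.14 + (31−17.14)²/17.14 + (8−17.14)²/17.14 + (8−28.57)²/28.57 = 45.5567
df = 3

test statistic = 45.557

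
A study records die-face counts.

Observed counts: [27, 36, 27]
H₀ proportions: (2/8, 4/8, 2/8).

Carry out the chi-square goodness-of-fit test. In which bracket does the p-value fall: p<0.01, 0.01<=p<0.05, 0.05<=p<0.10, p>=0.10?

n = 90; E_i = n·p_i = [22.50, 45.00, 22.50]
χ² = (27−22.50)²/22.50 + (36−45.00)²/45.00 + (27−22.50)²/22.50 = 3.6000
df = 2
p-value (upper-tail) = 0.16530
→ bracket: p>=0.10

p-value bracket: p>=0.10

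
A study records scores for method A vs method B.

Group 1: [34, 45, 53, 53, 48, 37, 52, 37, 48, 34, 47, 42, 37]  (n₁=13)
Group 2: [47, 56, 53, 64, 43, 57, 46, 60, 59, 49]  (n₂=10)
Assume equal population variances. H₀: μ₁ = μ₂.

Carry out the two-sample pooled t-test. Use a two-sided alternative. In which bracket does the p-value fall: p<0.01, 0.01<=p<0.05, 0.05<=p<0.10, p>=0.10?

p-value bracket: p<0.01

x̄₁=43.615, s₁=7.171, n₁=13
x̄₂=53.400, s₂=6.915, n₂=10
s_p² = [12·7.171² + 9·6.915²]/21 = 49.8799
SE = √(s_p²·(1/13+1/10)) = 2.9707
t = (43.615−53.400)/2.9707 = -3.2937
df = 21
p-value (two-sided) = 0.00346
→ bracket: p<0.01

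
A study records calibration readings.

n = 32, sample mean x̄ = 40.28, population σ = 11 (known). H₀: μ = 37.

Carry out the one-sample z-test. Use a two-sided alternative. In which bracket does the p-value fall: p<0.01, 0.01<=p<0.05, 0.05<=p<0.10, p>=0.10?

SE = σ/√n = 11/√32 = 1.9445
z = (x̄−μ₀)/SE = (40.28−37)/1.9445 = 1.6868
p-value (two-sided) = 0.09165
→ bracket: 0.05<=p<0.10

p-value bracket: 0.05<=p<0.10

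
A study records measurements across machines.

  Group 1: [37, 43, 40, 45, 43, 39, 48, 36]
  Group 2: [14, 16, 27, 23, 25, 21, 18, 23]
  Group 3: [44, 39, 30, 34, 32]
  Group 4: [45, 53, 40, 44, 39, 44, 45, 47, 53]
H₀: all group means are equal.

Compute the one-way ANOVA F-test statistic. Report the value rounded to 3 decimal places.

Group means [41.38, 20.88, 35.80, 45.56], grand mean 36.233
SSB = Σnᵢ(x̄ᵢ−x̄)² = 2881.594; SSW = ΣΣ(x−x̄ᵢ)² = 581.772
MSB = 2881.594/3 = 960.5315; MSW = 581.772/26 = 22.3759
F = MSB/MSW = 42.9271
df = (3, 26)

test statistic = 42.927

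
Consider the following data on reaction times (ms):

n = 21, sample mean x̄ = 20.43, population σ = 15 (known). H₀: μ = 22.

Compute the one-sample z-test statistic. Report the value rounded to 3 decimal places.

test statistic = -0.480

SE = σ/√n = 15/√21 = 3.2733
z = (x̄−μ₀)/SE = (20.43−22)/3.2733 = -0.4796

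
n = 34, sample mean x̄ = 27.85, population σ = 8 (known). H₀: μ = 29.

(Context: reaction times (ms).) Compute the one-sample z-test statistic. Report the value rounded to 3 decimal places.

test statistic = -0.838

SE = σ/√n = 8/√34 = 1.3720
z = (x̄−μ₀)/SE = (27.85−29)/1.3720 = -0.8382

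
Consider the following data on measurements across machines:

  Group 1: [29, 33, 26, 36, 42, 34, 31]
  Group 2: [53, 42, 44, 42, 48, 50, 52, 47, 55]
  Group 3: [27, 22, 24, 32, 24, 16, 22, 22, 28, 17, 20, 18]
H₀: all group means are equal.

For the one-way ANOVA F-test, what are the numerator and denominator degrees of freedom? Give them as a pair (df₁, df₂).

k = 3 groups, N = 28 total
df = (k−1, N−k) = (3−1, 28−3) = (2, 25)

degrees of freedom = [2, 25]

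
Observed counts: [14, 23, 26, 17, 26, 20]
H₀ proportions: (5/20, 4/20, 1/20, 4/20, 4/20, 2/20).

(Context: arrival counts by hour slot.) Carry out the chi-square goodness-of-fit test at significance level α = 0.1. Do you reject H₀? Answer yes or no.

reject H₀: yes

n = 126; E_i = n·p_i = [31.50, 25.20, 6.30, 25.20, 25.20, 12.60]
χ² = (14−31.50)²/31.50 + (23−25.20)²/25.20 + (26−6.30)²/6.30 + (17−25.20)²/25.20 + (26−25.20)²/25.20 + (20−12.60)²/12.60 = 78.5556
df = 5
p-value (upper-tail) = 0.00000
At α=0.1: p < α → reject H₀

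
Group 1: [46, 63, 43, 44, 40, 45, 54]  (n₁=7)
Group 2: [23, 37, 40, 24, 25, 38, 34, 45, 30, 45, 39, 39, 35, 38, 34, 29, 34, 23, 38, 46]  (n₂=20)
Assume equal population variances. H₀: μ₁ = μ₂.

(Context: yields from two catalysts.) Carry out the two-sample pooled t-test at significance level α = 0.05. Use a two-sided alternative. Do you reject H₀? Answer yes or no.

x̄₁=47.857, s₁=7.946, n₁=7
x̄₂=34.800, s₂=7.186, n₂=20
s_p² = [6·7.946² + 19·7.186²]/25 = 54.4023
SE = √(s_p²·(1/7+1/20)) = 3.2391
t = (47.857−34.800)/3.2391 = 4.0311
df = 25
p-value (two-sided) = 0.00046
At α=0.05: p < α → reject H₀

reject H₀: yes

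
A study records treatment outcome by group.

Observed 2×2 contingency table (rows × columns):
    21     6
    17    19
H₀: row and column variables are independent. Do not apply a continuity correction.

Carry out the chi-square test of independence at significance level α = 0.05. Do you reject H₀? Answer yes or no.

reject H₀: yes

Row totals [27, 36], col totals [38, 25], n=63
χ² = (21−16.29)²/16.29 + (6−10.71)²/10.71 + (17−21.71)²/21.71 + (19−14.29)²/14.29 = 6.0182
df = 1
p-value (upper-tail) = 0.01416
At α=0.05: p < α → reject H₀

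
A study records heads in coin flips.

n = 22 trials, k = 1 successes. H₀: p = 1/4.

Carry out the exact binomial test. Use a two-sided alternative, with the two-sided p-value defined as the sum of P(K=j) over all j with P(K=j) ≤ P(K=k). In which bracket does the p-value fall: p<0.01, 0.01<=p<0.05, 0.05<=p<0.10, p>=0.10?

Exact binomial: n=22, k=1, p₀=1/4=0.2500
P(X=j) = C(n,j)·p₀^j·(1−p₀)^(n−j); p = Σ P(X=j) over j with P(X=j) ≤ P(X=1)
p-value (two-sided) = 0.02484
→ bracket: 0.01<=p<0.05

p-value bracket: 0.01<=p<0.05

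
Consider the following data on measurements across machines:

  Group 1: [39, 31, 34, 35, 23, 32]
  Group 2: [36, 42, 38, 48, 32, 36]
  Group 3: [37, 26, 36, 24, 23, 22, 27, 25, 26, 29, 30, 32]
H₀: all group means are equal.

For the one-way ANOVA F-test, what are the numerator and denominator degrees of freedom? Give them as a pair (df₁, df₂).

k = 3 groups, N = 24 total
df = (k−1, N−k) = (3−1, 24−3) = (2, 21)

degrees of freedom = [2, 21]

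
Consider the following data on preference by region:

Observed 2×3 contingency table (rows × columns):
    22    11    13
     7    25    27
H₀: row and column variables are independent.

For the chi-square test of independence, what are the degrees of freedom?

df = (r−1)(c−1) = (2−1)·(3−1) = 2

degrees of freedom = 2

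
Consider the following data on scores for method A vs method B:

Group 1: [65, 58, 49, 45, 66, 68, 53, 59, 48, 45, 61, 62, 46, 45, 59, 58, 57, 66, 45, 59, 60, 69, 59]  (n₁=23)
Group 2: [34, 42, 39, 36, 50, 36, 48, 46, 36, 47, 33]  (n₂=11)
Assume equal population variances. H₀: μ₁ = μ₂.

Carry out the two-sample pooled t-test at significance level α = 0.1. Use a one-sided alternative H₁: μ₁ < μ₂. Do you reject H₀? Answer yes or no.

reject H₀: no

x̄₁=56.609, s₁=8.016, n₁=23
x̄₂=40.636, s₂=6.185, n₂=11
s_p² = [22·8.016² + 10·6.185²]/32 = 56.1257
SE = √(s_p²·(1/23+1/11)) = 2.7464
t = (56.609−40.636)/2.7464 = 5.8158
df = 32
p-value (one-sided, H₁ less) = 1.00000
At α=0.1: p ≥ α → fail to reject H₀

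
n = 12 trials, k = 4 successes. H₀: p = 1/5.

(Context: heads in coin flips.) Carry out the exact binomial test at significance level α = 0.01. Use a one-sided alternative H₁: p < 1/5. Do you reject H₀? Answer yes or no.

reject H₀: no

Exact binomial: n=12, k=4, p₀=1/5=0.2000
P(X≤4) from Σ C(n,i)·p₀^i·(1−p₀)^(n−i)
p-value (one-sided, H₁ less) = 0.92744
At α=0.01: p ≥ α → fail to reject H₀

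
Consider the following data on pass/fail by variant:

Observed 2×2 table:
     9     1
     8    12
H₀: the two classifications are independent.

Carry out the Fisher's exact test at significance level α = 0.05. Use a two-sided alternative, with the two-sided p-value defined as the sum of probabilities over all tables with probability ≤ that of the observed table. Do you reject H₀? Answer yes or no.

Margins: r₁=10, r₂=20, c₁=17, c₂=13, n=30
p_obs = C(10,9)·C(20,8)/C(30,17); sum pmf over tables with pmf ≤ p_obs
p-value (two-sided) = 0.01741
At α=0.05: p < α → reject H₀

reject H₀: yes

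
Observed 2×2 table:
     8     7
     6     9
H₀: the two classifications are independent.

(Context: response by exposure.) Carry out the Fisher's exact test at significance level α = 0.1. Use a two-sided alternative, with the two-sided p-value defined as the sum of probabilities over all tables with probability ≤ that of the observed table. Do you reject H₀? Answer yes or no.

reject H₀: no

Margins: r₁=15, r₂=15, c₁=14, c₂=16, n=30
p_obs = C(15,8)·C(15,6)/C(30,14); sum pmf over tables with pmf ≤ p_obs
p-value (two-sided) = 0.71525
At α=0.1: p ≥ α → fail to reject H₀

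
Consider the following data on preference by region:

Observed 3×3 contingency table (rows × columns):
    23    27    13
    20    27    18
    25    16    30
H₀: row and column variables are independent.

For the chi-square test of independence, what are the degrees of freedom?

degrees of freedom = 4

df = (r−1)(c−1) = (3−1)·(3−1) = 4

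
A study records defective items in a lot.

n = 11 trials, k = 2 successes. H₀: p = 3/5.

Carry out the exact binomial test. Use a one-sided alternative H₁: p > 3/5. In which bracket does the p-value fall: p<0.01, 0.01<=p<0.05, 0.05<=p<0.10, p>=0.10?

Exact binomial: n=11, k=2, p₀=3/5=0.6000
P(X≥2) from Σ C(n,i)·p₀^i·(1−p₀)^(n−i)
p-value (one-sided, H₁ greater) = 0.99927
→ bracket: p>=0.10

p-value bracket: p>=0.10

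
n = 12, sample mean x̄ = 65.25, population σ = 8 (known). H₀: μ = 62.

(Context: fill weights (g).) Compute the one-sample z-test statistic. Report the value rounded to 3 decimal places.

SE = σ/√n = 8/√12 = 2.3094
z = (x̄−μ₀)/SE = (65.25−62)/2.3094 = 1.4073

test statistic = 1.407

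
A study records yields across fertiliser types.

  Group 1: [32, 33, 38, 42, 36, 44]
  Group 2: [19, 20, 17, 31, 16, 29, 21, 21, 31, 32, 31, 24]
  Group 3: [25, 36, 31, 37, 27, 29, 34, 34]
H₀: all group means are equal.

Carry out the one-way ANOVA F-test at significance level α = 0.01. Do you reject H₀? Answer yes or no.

reject H₀: yes

Group means [37.50, 24.33, 31.62], grand mean 29.615
SSB = Σnᵢ(x̄ᵢ−x̄)² = 740.112; SSW = ΣΣ(x−x̄ᵢ)² = 654.042
MSB = 740.112/2 = 370.0561; MSW = 654.042/23 = 28.4366
F = MSB/MSW = 13.0134
df = (2, 23)
p-value (upper-tail) = 0.00017
At α=0.01: p < α → reject H₀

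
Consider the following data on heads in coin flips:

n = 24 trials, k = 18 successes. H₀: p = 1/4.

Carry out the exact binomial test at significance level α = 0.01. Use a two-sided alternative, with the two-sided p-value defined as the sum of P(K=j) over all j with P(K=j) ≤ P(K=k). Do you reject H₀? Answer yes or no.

reject H₀: yes

Exact binomial: n=24, k=18, p₀=1/4=0.2500
P(X=j) = C(n,j)·p₀^j·(1−p₀)^(n−j); p = Σ P(X=j) over j with P(X=j) ≤ P(X=18)
p-value (two-sided) = 0.00000
At α=0.01: p < α → reject H₀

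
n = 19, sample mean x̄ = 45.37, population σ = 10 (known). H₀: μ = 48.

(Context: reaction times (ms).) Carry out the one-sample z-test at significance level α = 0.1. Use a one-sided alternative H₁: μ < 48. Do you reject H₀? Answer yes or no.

SE = σ/√n = 10/√19 = 2.2942
z = (x̄−μ₀)/SE = (45.37−48)/2.2942 = -1.1464
p-value (one-sided, H₁ less) = 0.12582
At α=0.1: p ≥ α → fail to reject H₀

reject H₀: no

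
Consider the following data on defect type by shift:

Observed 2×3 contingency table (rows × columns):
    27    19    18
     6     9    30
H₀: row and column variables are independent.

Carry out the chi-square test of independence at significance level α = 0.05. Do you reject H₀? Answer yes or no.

Row totals [64, 45], col totals [33, 28, 48], n=109
χ² = (27−19.38)²/19.38 + (19−16.44)²/16.44 + (18−28.18)²/28.18 + (6−13.62)²/13.62 + (9−11.56)²/11.56 + (30−19.82)²/19.82 = 17.1441
df = 2
p-value (upper-tail) = 0.00019
At α=0.05: p < α → reject H₀

reject H₀: yes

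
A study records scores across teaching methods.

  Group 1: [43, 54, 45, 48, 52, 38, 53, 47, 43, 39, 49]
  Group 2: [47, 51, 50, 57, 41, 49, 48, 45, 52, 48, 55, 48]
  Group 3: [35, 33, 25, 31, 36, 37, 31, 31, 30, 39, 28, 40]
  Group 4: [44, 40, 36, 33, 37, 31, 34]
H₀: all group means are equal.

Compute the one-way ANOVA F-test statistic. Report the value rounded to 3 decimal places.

test statistic = 30.888

Group means [46.45, 49.25, 33.00, 36.43], grand mean 41.738
SSB = Σnᵢ(x̄ᵢ−x̄)² = 2035.427; SSW = ΣΣ(x−x̄ᵢ)² = 834.692
MSB = 2035.427/3 = 678.4758; MSW = 834.692/38 = 21.9656
F = MSB/MSW = 30.8882
df = (3, 38)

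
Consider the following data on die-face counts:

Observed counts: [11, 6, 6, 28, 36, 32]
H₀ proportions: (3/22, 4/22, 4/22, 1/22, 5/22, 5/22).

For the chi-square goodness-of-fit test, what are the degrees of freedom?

degrees of freedom = 5

df = k − 1 = 6 − 1 = 5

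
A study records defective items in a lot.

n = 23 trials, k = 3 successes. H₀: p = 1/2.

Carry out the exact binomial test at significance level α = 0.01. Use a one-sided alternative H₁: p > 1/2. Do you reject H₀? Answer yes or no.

reject H₀: no

Exact binomial: n=23, k=3, p₀=1/2=0.5000
P(X≥3) from Σ C(n,i)·p₀^i·(1−p₀)^(n−i)
p-value (one-sided, H₁ greater) = 0.99997
At α=0.01: p ≥ α → fail to reject H₀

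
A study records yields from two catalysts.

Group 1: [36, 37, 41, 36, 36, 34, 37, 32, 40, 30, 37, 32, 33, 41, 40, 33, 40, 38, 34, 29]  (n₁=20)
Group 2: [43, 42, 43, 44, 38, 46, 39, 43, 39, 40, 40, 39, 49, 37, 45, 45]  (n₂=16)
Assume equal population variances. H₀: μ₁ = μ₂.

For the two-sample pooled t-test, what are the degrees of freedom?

df = n₁ + n₂ − 2 = 20 + 16 − 2 = 34

degrees of freedom = 34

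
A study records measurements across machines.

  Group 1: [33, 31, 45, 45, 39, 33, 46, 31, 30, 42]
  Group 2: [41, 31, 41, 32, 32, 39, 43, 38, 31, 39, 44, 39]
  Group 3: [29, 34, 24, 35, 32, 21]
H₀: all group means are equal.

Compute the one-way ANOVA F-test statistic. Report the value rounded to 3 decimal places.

Group means [37.50, 37.50, 29.17], grand mean 35.714
SSB = Σnᵢ(x̄ᵢ−x̄)² = 327.381; SSW = ΣΣ(x−x̄ᵢ)² = 796.333
MSB = 327.381/2 = 163.6905; MSW = 796.333/25 = 31.8533
F = MSB/MSW = 5.1389
df = (2, 25)

test statistic = 5.139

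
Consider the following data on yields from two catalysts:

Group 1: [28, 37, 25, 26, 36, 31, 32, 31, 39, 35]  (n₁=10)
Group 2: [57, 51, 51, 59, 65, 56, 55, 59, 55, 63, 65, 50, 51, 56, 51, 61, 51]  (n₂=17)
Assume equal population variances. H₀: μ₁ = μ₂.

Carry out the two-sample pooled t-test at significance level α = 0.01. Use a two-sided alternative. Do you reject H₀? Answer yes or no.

x̄₁=32.000, s₁=4.738, n₁=10
x̄₂=56.235, s₂=5.106, n₂=17
s_p² = [9·4.738² + 16·5.106²]/25 = 24.7624
SE = √(s_p²·(1/10+1/17)) = 1.9831
t = (32.000−56.235)/1.9831 = -12.2207
df = 25
p-value (two-sided) = 0.00000
At α=0.01: p < α → reject H₀

reject H₀: yes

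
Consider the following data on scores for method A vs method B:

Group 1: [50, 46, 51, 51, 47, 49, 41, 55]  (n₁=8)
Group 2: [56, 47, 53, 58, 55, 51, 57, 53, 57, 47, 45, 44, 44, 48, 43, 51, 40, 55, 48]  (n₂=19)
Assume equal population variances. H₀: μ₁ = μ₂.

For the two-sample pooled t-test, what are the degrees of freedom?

df = n₁ + n₂ − 2 = 8 + 19 − 2 = 25

degrees of freedom = 25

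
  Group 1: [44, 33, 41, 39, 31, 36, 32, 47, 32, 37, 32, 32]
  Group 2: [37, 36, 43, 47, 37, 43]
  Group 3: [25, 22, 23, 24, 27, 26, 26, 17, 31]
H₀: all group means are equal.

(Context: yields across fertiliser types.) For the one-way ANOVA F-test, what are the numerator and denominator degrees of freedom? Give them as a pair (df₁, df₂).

k = 3 groups, N = 27 total
df = (k−1, N−k) = (3−1, 27−3) = (2, 24)

degrees of freedom = [2, 24]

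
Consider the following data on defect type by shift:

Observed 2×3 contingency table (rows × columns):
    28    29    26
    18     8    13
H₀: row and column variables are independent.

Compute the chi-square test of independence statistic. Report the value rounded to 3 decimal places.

test statistic = 2.940

Row totals [83, 39], col totals [46, 37, 39], n=122
χ² = (28−31.30)²/31.30 + (29−25.17)²/25.17 + (26−26.53)²/26.53 + (18−14.70)²/14.70 + (8−11.83)²/11.83 + (13−12.47)²/12.47 = 2.9397
df = 2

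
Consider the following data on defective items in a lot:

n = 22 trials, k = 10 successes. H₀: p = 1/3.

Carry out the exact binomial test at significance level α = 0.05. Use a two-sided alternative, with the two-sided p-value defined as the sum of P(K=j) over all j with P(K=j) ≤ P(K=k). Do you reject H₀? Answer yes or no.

reject H₀: no

Exact binomial: n=22, k=10, p₀=1/3=0.3333
P(X=j) = C(n,j)·p₀^j·(1−p₀)^(n−j); p = Σ P(X=j) over j with P(X=j) ≤ P(X=10)
p-value (two-sided) = 0.25930
At α=0.05: p ≥ α → fail to reject H₀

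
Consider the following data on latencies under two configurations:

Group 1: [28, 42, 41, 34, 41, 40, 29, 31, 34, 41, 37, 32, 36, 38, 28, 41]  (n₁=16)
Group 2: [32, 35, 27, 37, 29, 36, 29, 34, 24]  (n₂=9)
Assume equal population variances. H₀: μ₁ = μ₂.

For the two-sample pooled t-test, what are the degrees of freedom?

degrees of freedom = 23

df = n₁ + n₂ − 2 = 16 + 9 − 2 = 23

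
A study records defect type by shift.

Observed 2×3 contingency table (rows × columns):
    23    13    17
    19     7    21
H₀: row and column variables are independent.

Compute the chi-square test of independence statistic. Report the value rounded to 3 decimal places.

test statistic = 2.250

Row totals [53, 47], col totals [42, 20, 38], n=100
χ² = (23−22.26)²/22.26 + (13−10.60)²/10.60 + (17−20.14)²/20.14 + (19−19.74)²/19.74 + (7−9.40)²/9.40 + (21−17.86)²/17.86 = 2.2501
df = 2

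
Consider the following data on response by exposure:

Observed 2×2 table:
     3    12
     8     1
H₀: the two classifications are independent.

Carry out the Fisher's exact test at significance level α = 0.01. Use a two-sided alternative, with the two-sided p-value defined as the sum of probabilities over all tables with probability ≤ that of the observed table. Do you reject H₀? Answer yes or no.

Margins: r₁=15, r₂=9, c₁=11, c₂=13, n=24
p_obs = C(15,3)·C(9,8)/C(24,11); sum pmf over tables with pmf ≤ p_obs
p-value (two-sided) = 0.00223
At α=0.01: p < α → reject H₀

reject H₀: yes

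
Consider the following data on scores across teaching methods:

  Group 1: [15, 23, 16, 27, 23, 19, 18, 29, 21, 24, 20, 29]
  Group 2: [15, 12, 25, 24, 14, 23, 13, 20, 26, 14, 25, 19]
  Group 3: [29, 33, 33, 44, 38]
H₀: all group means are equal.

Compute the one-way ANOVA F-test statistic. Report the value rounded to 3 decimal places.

test statistic = 18.000

Group means [22.00, 19.17, 35.40], grand mean 23.138
SSB = Σnᵢ(x̄ᵢ−x̄)² = 956.582; SSW = ΣΣ(x−x̄ᵢ)² = 690.867
MSB = 956.582/2 = 478.2908; MSW = 690.867/26 = 26.5718
F = MSB/MSW = 17.9999
df = (2, 26)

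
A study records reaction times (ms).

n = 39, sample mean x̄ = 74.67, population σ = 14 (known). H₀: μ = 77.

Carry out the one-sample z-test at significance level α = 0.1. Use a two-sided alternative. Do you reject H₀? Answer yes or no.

SE = σ/√n = 14/√39 = 2.2418
z = (x̄−μ₀)/SE = (74.67−77)/2.2418 = -1.0393
p-value (two-sided) = 0.29864
At α=0.1: p ≥ α → fail to reject H₀

reject H₀: no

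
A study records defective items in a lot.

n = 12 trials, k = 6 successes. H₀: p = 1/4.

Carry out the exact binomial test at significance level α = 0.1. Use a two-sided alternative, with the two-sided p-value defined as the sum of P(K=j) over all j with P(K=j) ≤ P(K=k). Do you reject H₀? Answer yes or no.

Exact binomial: n=12, k=6, p₀=1/4=0.2500
P(X=j) = C(n,j)·p₀^j·(1−p₀)^(n−j); p = Σ P(X=j) over j with P(X=j) ≤ P(X=6)
p-value (two-sided) = 0.08608
At α=0.1: p < α → reject H₀

reject H₀: yes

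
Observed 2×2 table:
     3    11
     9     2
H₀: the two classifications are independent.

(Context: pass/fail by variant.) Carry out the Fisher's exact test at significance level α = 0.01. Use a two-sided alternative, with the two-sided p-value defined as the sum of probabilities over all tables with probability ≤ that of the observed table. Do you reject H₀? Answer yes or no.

Margins: r₁=14, r₂=11, c₁=12, c₂=13, n=25
p_obs = C(14,3)·C(11,9)/C(25,12); sum pmf over tables with pmf ≤ p_obs
p-value (two-sided) = 0.00483
At α=0.01: p < α → reject H₀

reject H₀: yes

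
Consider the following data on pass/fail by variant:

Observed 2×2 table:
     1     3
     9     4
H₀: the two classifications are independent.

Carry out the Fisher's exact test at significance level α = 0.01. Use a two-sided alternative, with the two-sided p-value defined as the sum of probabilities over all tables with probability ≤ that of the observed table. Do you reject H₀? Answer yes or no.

Margins: r₁=4, r₂=13, c₁=10, c₂=7, n=17
p_obs = C(4,1)·C(13,9)/C(17,10); sum pmf over tables with pmf ≤ p_obs
p-value (two-sided) = 0.25000
At α=0.01: p ≥ α → fail to reject H₀

reject H₀: no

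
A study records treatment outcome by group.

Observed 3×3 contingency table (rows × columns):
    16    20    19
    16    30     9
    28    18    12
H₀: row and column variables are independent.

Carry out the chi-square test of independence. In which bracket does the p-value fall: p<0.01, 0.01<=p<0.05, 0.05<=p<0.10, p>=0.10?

p-value bracket: 0.01<=p<0.05

Row totals [55, 55, 58], col totals [60, 68, 40], n=168
χ² = (16−19.64)²/19.64 + (20−22.26)²/22.26 + (19−13.10)²/13.10 + (16−19.64)²/19.64 + (30−22.26)²/22.26 + (9−13.10)²/13.10 + (28−20.71)²/20.71 + (18−23.48)²/23.48 + (12−13.81)²/13.81 = 12.2910
df = 4
p-value (upper-tail) = 0.01531
→ bracket: 0.01<=p<0.05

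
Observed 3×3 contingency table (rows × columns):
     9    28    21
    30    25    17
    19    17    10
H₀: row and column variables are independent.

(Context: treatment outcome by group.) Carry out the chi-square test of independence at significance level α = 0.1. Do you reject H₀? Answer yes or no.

Row totals [58, 72, 46], col totals [58, 70, 48], n=176
χ² = (9−19.11)²/19.11 + (28−23.07)²/23.07 + (21−15.82)²/15.82 + (30−23.73)²/23.73 + (25−28.64)²/28.64 + (17−19.64)²/19.64 + (19−15.16)²/15.16 + (17−18.30)²/18.30 + (10−12.55)²/12.55 = 12.1587
df = 4
p-value (upper-tail) = 0.01621
At α=0.1: p < α → reject H₀

reject H₀: yes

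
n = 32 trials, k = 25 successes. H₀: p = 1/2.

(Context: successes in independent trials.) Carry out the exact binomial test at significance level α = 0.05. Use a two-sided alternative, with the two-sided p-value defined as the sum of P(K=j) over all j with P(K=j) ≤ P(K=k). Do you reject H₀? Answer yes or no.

Exact binomial: n=32, k=25, p₀=1/2=0.5000
P(X=j) = C(n,j)·p₀^j·(1−p₀)^(n−j); p = Σ P(X=j) over j with P(X=j) ≤ P(X=25)
p-value (two-sided) = 0.00210
At α=0.05: p < α → reject H₀

reject H₀: yes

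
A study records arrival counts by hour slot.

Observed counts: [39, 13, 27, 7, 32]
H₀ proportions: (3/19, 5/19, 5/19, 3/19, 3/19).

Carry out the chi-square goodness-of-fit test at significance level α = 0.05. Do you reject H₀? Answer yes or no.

n = 118; E_i = n·p_i = [18.63, 31.05, 31.05, 18.63, 18.63]
χ² = (39−18.63)²/18.63 + (13−31.05)²/31.05 + (27−31.05)²/31.05 + (7−18.63)²/18.63 + (32−18.63)²/18.63 = 50.1446
df = 4
p-value (upper-tail) = 0.00000
At α=0.05: p < α → reject H₀

reject H₀: yes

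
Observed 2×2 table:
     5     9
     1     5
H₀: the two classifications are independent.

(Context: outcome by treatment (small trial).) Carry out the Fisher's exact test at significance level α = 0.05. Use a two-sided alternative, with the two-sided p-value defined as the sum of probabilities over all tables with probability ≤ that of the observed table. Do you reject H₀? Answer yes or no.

Margins: r₁=14, r₂=6, c₁=6, c₂=14, n=20
p_obs = C(14,5)·C(6,1)/C(20,6); sum pmf over tables with pmf ≤ p_obs
p-value (two-sided) = 0.61262
At α=0.05: p ≥ α → fail to reject H₀

reject H₀: no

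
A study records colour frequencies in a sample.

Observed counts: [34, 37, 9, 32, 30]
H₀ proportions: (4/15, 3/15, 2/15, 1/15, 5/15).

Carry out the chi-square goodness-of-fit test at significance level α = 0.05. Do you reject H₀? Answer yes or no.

reject H₀: yes

n = 142; E_i = n·p_i = [37.87, 28.40, 18.93, 9.47, 47.33]
χ² = (34−37.87)²/37.87 + (37−28.40)²/28.40 + (9−18.93)²/18.93 + (32−9.47)²/9.47 + (30−47.33)²/47.33 = 68.1937
df = 4
p-value (upper-tail) = 0.00000
At α=0.05: p < α → reject H₀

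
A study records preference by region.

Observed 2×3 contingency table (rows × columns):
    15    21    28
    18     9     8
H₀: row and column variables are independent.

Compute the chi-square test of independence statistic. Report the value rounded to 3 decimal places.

test statistic = 8.411

Row totals [64, 35], col totals [33, 30, 36], n=99
χ² = (15−21.33)²/21.33 + (21−19.39)²/19.39 + (28−23.27)²/23.27 + (18−11.67)²/11.67 + (9−10.61)²/10.61 + (8−12.73)²/12.73 = 8.4106
df = 2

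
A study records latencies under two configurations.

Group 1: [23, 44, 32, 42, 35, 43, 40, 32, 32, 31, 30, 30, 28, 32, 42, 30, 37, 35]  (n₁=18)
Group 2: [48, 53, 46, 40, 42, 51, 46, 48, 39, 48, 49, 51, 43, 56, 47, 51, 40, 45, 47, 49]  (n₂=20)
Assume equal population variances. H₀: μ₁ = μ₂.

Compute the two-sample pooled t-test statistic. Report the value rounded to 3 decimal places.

x̄₁=34.333, s₁=5.861, n₁=18
x̄₂=46.950, s₂=4.501, n₂=20
s_p² = [17·5.861² + 19·4.501²]/36 = 26.9153
SE = √(s_p²·(1/18+1/20)) = 1.6855
t = (34.333−46.950)/1.6855 = -7.4852
df = 36

test statistic = -7.485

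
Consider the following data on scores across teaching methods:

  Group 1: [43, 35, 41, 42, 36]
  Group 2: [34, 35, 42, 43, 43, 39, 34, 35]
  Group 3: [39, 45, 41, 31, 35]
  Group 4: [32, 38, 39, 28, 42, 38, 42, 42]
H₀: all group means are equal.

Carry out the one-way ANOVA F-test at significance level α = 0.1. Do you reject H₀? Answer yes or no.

Group means [39.40, 38.12, 38.20, 37.62], grand mean 38.231
SSB = Σnᵢ(x̄ᵢ−x̄)² = 9.865; SSW = ΣΣ(x−x̄ᵢ)² = 470.750
MSB = 9.865/3 = 3.2885; MSW = 470.750/22 = 21.3977
F = MSB/MSW = 0.1537
df = (3, 22)
p-value (upper-tail) = 0.92620
At α=0.1: p ≥ α → fail to reject H₀

reject H₀: no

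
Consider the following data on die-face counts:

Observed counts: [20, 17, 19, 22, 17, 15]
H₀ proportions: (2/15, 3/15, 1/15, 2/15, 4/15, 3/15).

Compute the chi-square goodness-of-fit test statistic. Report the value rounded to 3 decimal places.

n = 110; E_i = n·p_i = [14.67, 22.00, 7.33, 14.67, 29.33, 22.00]
χ² = (20−14.67)²/14.67 + (17−22.00)²/22.00 + (19−7.33)²/7.33 + (22−14.67)²/14.67 + (17−29.33)²/29.33 + (15−22.00)²/22.00 = 32.7159
df = 5

test statistic = 32.716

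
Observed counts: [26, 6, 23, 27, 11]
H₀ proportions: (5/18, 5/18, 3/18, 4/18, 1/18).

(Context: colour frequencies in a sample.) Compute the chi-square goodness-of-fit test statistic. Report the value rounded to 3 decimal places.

n = 93; E_i = n·p_i = [25.83, 25.83, 15.50, 20.67, 5.17]
χ² = (26−25.83)²/25.83 + (6−25.83)²/25.83 + (23−15.50)²/15.50 + (27−20.67)²/20.67 + (11−5.17)²/5.17 = 27.3839
df = 4

test statistic = 27.384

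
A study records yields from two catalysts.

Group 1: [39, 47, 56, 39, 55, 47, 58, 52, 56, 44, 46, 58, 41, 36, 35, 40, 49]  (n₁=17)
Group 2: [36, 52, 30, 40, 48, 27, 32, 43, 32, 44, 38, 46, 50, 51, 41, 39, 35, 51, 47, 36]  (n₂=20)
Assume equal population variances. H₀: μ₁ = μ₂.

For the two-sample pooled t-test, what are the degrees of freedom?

degrees of freedom = 35

df = n₁ + n₂ − 2 = 17 + 20 − 2 = 35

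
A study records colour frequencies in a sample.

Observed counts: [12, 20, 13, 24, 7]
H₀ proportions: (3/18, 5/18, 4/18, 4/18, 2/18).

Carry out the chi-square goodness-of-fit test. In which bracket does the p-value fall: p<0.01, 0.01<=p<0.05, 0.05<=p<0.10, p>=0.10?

p-value bracket: p>=0.10

n = 76; E_i = n·p_i = [12.67, 21.11, 16.89, 16.89, 8.44]
χ² = (12−12.67)²/12.67 + (20−21.11)²/21.11 + (13−16.89)²/16.89 + (24−16.89)²/16.89 + (7−8.44)²/8.44 = 4.2303
df = 4
p-value (upper-tail) = 0.37574
→ bracket: p>=0.10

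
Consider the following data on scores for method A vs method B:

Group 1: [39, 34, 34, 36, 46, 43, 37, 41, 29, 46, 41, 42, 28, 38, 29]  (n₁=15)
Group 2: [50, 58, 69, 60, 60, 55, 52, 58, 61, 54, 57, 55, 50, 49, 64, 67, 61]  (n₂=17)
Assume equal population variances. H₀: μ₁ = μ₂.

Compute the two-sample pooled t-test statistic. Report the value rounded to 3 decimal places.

test statistic = -9.711

x̄₁=37.533, s₁=5.878, n₁=15
x̄₂=57.647, s₂=5.820, n₂=17
s_p² = [14·5.878² + 16·5.820²]/30 = 34.1872
SE = √(s_p²·(1/15+1/17)) = 2.0713
t = (37.533−57.647)/2.0713 = -9.7108
df = 30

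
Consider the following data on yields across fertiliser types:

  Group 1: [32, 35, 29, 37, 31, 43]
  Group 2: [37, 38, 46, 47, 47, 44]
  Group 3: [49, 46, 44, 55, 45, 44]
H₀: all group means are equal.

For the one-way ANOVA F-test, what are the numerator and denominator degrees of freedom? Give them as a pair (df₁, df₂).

degrees of freedom = [2, 15]

k = 3 groups, N = 18 total
df = (k−1, N−k) = (3−1, 18−3) = (2, 15)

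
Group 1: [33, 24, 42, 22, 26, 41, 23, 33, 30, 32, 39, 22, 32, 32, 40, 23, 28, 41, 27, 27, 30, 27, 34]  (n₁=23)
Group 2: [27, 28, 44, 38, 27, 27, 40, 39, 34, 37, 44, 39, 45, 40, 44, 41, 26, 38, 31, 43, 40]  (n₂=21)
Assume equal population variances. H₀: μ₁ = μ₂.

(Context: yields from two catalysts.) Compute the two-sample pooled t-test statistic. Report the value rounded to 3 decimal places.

x̄₁=30.783, s₁=6.424, n₁=23
x̄₂=36.762, s₂=6.503, n₂=21
s_p² = [22·6.424² + 20·6.503²]/42 = 41.7553
SE = √(s_p²·(1/23+1/21)) = 1.9503
t = (30.783−36.762)/1.9503 = -3.0658
df = 42

test statistic = -3.066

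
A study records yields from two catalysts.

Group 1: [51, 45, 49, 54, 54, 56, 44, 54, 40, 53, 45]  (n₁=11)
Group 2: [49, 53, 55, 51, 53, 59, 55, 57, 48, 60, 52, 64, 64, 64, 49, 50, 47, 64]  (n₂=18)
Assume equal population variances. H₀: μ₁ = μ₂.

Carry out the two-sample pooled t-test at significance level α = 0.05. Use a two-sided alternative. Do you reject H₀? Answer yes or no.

reject H₀: yes

x̄₁=49.545, s₁=5.279, n₁=11
x̄₂=55.222, s₂=5.996, n₂=18
s_p² = [10·5.279² + 17·5.996²]/27 = 32.9570
SE = √(s_p²·(1/11+1/18)) = 2.1971
t = (49.545−55.222)/2.1971 = -2.5838
df = 27
p-value (two-sided) = 0.01550
At α=0.05: p < α → reject H₀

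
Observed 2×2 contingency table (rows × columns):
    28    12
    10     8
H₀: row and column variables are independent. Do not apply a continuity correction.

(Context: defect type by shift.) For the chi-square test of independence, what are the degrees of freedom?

degrees of freedom = 1

df = (r−1)(c−1) = (2−1)·(2−1) = 1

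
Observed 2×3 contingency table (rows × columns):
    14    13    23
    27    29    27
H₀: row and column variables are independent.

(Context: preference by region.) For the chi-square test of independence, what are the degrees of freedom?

degrees of freedom = 2

df = (r−1)(c−1) = (2−1)·(3−1) = 2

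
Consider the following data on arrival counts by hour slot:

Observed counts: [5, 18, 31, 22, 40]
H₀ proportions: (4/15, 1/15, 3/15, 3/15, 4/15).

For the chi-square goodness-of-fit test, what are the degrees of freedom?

degrees of freedom = 4

df = k − 1 = 5 − 1 = 4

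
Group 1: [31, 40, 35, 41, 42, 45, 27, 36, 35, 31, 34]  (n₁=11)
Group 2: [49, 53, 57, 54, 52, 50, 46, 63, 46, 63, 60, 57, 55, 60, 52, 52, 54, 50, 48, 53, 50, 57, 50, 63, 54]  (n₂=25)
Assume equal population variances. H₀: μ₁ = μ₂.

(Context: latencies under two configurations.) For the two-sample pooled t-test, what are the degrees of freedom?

df = n₁ + n₂ − 2 = 11 + 25 − 2 = 34

degrees of freedom = 34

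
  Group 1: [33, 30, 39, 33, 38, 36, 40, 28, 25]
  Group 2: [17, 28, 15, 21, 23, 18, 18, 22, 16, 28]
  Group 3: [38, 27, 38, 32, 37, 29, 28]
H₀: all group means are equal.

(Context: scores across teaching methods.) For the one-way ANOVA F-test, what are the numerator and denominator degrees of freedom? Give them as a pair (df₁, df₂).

k = 3 groups, N = 26 total
df = (k−1, N−k) = (3−1, 26−3) = (2, 23)

degrees of freedom = [2, 23]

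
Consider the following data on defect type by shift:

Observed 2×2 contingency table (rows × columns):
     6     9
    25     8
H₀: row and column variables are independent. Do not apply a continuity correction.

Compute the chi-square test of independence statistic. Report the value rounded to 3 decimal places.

test statistic = 5.765

Row totals [15, 33], col totals [31, 17], n=48
χ² = (6−9.69)²/9.69 + (9−5.31)²/5.31 + (25−21.31)²/21.31 + (8−11.69)²/11.69 = 5.7646
df = 1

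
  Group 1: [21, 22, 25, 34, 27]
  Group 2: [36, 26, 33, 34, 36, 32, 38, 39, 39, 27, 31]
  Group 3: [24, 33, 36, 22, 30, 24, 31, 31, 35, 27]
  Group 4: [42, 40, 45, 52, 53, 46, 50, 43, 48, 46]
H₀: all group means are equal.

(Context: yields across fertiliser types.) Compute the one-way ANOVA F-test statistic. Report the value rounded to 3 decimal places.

test statistic = 32.586

Group means [25.80, 33.73, 29.30, 46.50], grand mean 34.944
SSB = Σnᵢ(x̄ᵢ−x̄)² = 2088.307; SSW = ΣΣ(x−x̄ᵢ)² = 683.582
MSB = 2088.307/3 = 696.1024; MSW = 683.582/32 = 21.3619
F = MSB/MSW = 32.5861
df = (3, 32)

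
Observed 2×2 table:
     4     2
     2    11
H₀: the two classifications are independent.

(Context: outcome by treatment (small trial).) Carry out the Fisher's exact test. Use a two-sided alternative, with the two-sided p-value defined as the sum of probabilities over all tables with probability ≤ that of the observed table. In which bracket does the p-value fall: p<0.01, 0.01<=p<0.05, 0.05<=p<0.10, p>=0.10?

Margins: r₁=6, r₂=13, c₁=6, c₂=13, n=19
p_obs = C(6,4)·C(13,2)/C(19,6); sum pmf over tables with pmf ≤ p_obs
p-value (two-sided) = 0.04603
→ bracket: 0.01<=p<0.05

p-value bracket: 0.01<=p<0.05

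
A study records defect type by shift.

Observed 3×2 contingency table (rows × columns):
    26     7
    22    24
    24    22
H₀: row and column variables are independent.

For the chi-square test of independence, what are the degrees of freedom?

df = (r−1)(c−1) = (3−1)·(2−1) = 2

degrees of freedom = 2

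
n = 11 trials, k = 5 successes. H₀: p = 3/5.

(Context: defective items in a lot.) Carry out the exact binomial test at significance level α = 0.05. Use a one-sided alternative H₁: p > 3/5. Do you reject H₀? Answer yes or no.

reject H₀: no

Exact binomial: n=11, k=5, p₀=3/5=0.6000
P(X≥5) from Σ C(n,i)·p₀^i·(1−p₀)^(n−i)
p-value (one-sided, H₁ greater) = 0.90065
At α=0.05: p ≥ α → fail to reject H₀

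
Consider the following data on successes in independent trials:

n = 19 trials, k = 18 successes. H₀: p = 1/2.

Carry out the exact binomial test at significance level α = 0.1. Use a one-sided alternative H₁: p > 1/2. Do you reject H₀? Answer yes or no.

Exact binomial: n=19, k=18, p₀=1/2=0.5000
P(X≥18) from Σ C(n,i)·p₀^i·(1−p₀)^(n−i)
p-value (one-sided, H₁ greater) = 0.00004
At α=0.1: p < α → reject H₀

reject H₀: yes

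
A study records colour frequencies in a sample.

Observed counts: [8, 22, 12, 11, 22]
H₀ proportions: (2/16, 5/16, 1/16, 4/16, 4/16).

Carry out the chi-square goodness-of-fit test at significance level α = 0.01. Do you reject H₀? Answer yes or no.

reject H₀: yes

n = 75; E_i = n·p_i = [9.38, 23.44, 4.69, 18.75, 18.75]
χ² = (8−9.38)²/9.38 + (22−23.44)²/23.44 + (12−4.69)²/4.69 + (11−18.75)²/18.75 + (22−18.75)²/18.75 = 15.4640
df = 4
p-value (upper-tail) = 0.00383
At α=0.01: p < α → reject H₀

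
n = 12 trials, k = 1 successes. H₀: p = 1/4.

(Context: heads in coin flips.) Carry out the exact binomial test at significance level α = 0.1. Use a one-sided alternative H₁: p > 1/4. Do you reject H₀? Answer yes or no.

Exact binomial: n=12, k=1, p₀=1/4=0.2500
P(X≥1) from Σ C(n,i)·p₀^i·(1−p₀)^(n−i)
p-value (one-sided, H₁ greater) = 0.96832
At α=0.1: p ≥ α → fail to reject H₀

reject H₀: no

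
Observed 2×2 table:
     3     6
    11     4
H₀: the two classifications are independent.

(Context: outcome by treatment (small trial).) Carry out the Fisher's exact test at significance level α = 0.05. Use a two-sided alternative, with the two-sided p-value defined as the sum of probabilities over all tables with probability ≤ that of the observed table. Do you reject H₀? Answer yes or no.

reject H₀: no

Margins: r₁=9, r₂=15, c₁=14, c₂=10, n=24
p_obs = C(9,3)·C(15,11)/C(24,14); sum pmf over tables with pmf ≤ p_obs
p-value (two-sided) = 0.09180
At α=0.05: p ≥ α → fail to reject H₀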